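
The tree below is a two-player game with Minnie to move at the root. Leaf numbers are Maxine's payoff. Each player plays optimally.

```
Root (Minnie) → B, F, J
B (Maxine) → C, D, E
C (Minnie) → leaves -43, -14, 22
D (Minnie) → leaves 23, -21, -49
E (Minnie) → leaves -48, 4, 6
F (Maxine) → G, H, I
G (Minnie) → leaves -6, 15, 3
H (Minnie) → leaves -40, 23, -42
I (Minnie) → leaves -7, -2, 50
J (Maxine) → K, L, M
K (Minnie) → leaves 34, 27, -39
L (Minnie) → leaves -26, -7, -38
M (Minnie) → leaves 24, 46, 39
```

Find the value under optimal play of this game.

C (Minnie): min(-43, -14, 22) = -43
D (Minnie): min(23, -21, -49) = -49
E (Minnie): min(-48, 4, 6) = -48
B (Maxine): max(-43, -49, -48) = -43
G (Minnie): min(-6, 15, 3) = -6
H (Minnie): min(-40, 23, -42) = -42
I (Minnie): min(-7, -2, 50) = -7
F (Maxine): max(-6, -42, -7) = -6
K (Minnie): min(34, 27, -39) = -39
L (Minnie): min(-26, -7, -38) = -38
M (Minnie): min(24, 46, 39) = 24
J (Maxine): max(-39, -38, 24) = 24
Root (Minnie): min(-43, -6, 24) = -43

-43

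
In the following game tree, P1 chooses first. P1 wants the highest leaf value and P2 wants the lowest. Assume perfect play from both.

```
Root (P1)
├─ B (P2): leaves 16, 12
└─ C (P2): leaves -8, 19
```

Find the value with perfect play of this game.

B (P2): min(16, 12) = 12
C (P2): min(-8, 19) = -8
Root (P1): max(12, -8) = 12

12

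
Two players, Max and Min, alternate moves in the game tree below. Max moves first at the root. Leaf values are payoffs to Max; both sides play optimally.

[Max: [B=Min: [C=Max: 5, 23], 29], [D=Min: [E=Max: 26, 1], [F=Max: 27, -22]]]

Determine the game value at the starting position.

26

C (Max): max(5, 23) = 23
B (Min): min(23, 29) = 23
E (Max): max(26, 1) = 26
F (Max): max(27, -22) = 27
D (Min): min(26, 27) = 26
Root (Max): max(23, 26) = 26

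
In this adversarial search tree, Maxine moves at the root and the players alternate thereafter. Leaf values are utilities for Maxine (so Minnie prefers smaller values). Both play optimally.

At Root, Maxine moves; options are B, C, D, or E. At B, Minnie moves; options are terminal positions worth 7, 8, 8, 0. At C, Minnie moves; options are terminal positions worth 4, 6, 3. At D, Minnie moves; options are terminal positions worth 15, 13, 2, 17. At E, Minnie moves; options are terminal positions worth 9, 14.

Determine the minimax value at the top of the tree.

9

B (Minnie): min(7, 8, 8, 0) = 0
C (Minnie): min(4, 6, 3) = 3
D (Minnie): min(15, 13, 2, 17) = 2
E (Minnie): min(9, 14) = 9
Root (Maxine): max(0, 3, 2, 9) = 9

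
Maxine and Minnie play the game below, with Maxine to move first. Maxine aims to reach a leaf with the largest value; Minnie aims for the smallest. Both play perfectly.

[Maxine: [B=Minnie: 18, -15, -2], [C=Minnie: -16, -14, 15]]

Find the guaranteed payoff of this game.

-15

B (Minnie): min(18, -15, -2) = -15
C (Minnie): min(-16, -14, 15) = -16
Root (Maxine): max(-15, -16) = -15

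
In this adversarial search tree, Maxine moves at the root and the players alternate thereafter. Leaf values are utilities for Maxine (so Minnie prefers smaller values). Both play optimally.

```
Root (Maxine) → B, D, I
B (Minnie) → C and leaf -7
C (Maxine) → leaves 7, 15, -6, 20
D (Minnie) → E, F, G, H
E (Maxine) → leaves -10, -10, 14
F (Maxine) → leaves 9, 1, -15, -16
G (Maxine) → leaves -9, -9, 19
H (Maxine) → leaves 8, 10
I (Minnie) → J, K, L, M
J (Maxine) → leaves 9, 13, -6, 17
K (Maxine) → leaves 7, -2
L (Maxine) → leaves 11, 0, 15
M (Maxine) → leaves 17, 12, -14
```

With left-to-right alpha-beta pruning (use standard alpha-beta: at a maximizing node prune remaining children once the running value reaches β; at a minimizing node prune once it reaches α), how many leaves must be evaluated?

23

C [α=-∞,β=+∞]: v=20
B [α=-∞,β=+∞]: v=-7
E [α=-7,β=+∞]: v=14
F [α=-7,β=14]: v=9
G [α=-7,β=9]: v=19
H [α=-7,β=9]: v=10
D [α=-7,β=+∞]: v=9
J [α=9,β=+∞]: v=17
K [α=9,β=17]: v=7
I [α=9,β=+∞]: v=7 after child 2 ≤ α → α-cutoff, skip 2
Root [α=-∞,β=+∞]: v=9
Leaves evaluated: 23 of 29.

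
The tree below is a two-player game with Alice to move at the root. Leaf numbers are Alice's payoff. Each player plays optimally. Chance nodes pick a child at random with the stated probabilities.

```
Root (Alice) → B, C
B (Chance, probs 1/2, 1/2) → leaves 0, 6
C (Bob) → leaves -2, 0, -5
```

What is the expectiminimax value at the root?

B (Chance): 1/2·0 + 1/2·6 = 3
C (Bob): min(-2, 0, -5) = -5
Root (Alice): max(3, -5) = 3

3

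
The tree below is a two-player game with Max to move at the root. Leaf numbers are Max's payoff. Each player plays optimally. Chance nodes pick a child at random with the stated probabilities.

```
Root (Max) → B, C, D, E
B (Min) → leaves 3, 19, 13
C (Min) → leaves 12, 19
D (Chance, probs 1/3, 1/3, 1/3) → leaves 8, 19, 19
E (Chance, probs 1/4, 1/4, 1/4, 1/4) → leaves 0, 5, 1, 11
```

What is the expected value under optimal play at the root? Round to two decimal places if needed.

15.33

B (Min): min(3, 19, 13) = 3
C (Min): min(12, 19) = 12
D (Chance): 1/3·8 + 1/3·19 + 1/3·19 = 15.33
E (Chance): 1/4·0 + 1/4·5 + 1/4·1 + 1/4·11 = 4.25
Root (Max): max(3, 12, 15.33, 4.25) = 15.33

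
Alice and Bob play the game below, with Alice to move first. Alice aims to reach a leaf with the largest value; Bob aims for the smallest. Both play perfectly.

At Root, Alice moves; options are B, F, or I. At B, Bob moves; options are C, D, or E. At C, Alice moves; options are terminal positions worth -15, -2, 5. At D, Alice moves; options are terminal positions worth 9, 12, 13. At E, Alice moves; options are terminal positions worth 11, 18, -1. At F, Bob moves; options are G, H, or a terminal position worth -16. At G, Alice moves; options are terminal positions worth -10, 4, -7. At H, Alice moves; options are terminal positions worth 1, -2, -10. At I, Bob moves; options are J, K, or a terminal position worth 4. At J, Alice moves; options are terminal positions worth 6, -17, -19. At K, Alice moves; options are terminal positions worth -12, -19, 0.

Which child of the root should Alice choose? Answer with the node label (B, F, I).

C (Alice): max(-15, -2, 5) = 5
D (Alice): max(9, 12, 13) = 13
E (Alice): max(11, 18, -1) = 18
B (Bob): min(5, 13, 18) = 5
G (Alice): max(-10, 4, -7) = 4
H (Alice): max(1, -2, -10) = 1
F (Bob): min(4, 1, -16) = -16
J (Alice): max(6, -17, -19) = 6
K (Alice): max(-12, -19, 0) = 0
I (Bob): min(6, 0, 4) = 0
Root (Alice): max(5, -16, 0) = 5
Alice picks the child with the highest value: B (value 5).

B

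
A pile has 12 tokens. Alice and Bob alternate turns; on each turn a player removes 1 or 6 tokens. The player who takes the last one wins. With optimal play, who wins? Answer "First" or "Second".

i:   0  1  2  3  4  5  6  7  8  9 10 11 12
     L  W  L  W  L  W  W  L  W  L  W  L  W
Position 12 is W, so the first player wins.

First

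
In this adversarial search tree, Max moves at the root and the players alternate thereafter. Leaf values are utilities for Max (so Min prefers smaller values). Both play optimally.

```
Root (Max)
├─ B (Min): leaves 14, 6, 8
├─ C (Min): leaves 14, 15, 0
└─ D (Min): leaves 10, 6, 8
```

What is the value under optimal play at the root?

6

B (Min): min(14, 6, 8) = 6
C (Min): min(14, 15, 0) = 0
D (Min): min(10, 6, 8) = 6
Root (Max): max(6, 0, 6) = 6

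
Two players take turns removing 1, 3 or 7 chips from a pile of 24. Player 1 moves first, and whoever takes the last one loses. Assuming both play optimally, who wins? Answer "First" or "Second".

First

Compute winning (W) and losing (L) positions by backward induction:
i:   0  1  2  3  4  5  6  7  8  9 10 11 12 13 14 15 16 17 18 19 20 21 22 23 24
     W  L  W  L  W  L  W  L  W  L  W  L  W  L  W  L  W  L  W  L  W  L  W  L  W
Position 24 is W, so the first player wins.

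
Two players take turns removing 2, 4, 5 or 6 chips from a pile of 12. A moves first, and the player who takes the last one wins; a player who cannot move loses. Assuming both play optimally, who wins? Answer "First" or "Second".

First

i:   0  1  2  3  4  5  6  7  8  9 10 11 12
     L  L  W  W  W  W  W  W  L  L  W  W  W
Position 12 is W, so the first player wins.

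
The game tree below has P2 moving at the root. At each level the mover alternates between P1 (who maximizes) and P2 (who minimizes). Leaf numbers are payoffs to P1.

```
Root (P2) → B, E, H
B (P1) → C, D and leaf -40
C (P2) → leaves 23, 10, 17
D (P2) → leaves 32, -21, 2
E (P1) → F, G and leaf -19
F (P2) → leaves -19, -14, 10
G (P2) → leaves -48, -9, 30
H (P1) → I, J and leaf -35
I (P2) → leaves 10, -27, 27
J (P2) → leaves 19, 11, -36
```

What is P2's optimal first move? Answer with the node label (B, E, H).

C (P2): min(23, 10, 17) = 10
D (P2): min(32, -21, 2) = -21
B (P1): max(10, -21, -40) = 10
F (P2): min(-19, -14, 10) = -19
G (P2): min(-48, -9, 30) = -48
E (P1): max(-19, -48, -19) = -19
I (P2): min(10, -27, 27) = -27
J (P2): min(19, 11, -36) = -36
H (P1): max(-27, -36, -35) = -27
Root (P2): min(10, -19, -27) = -27
P2 picks the child with the lowest value: H (value -27).

H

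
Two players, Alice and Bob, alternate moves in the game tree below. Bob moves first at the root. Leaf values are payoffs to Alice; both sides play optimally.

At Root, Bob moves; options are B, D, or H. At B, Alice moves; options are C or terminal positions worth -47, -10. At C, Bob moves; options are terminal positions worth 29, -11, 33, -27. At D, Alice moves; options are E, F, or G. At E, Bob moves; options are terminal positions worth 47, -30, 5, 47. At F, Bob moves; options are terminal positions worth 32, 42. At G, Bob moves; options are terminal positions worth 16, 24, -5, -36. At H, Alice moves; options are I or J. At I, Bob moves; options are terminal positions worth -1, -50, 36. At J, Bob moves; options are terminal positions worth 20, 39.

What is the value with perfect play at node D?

E: min(47, -30, 5, 47) = -30
F: min(32, 42) = 32
G: min(16, 24, -5, -36) = -36
D: max(-30, 32, -36) = 32

32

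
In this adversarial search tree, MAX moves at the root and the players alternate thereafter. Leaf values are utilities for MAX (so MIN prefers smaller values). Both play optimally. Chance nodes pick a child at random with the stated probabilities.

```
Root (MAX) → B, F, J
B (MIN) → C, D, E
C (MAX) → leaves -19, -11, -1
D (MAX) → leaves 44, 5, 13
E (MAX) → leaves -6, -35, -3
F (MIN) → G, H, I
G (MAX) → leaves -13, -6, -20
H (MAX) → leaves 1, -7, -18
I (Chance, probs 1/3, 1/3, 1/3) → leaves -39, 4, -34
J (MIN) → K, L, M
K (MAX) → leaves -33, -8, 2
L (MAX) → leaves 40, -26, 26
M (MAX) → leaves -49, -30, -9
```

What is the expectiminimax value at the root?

-3

C (MAX): max(-19, -11, -1) = -1
D (MAX): max(44, 5, 13) = 44
E (MAX): max(-6, -35, -3) = -3
B (MIN): min(-1, 44, -3) = -3
G (MAX): max(-13, -6, -20) = -6
H (MAX): max(1, -7, -18) = 1
I (Chance): 1/3·-39 + 1/3·4 + 1/3·-34 = -23
F (MIN): min(-6, 1, -23) = -23
K (MAX): max(-33, -8, 2) = 2
L (MAX): max(40, -26, 26) = 40
M (MAX): max(-49, -30, -9) = -9
J (MIN): min(2, 40, -9) = -9
Root (MAX): max(-3, -23, -9) = -3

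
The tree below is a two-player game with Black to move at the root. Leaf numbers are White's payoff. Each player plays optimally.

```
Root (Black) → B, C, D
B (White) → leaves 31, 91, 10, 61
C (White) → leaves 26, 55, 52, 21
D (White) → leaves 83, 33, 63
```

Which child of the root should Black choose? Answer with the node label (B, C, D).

C

B (White): max(31, 91, 10, 61) = 91
C (White): max(26, 55, 52, 21) = 55
D (White): max(83, 33, 63) = 83
Root (Black): min(91, 55, 83) = 55
Black picks the child with the lowest value: C (value 55).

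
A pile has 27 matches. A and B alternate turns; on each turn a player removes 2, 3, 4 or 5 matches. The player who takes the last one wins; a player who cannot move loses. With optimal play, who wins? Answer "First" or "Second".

First

Positions where the player to move wins (W) vs loses (L):
i:   0  1  2  3  4  5  6  7  8  9 10 11 12 13 14 15 16 17 18 19 20 21 22 23 24 25 26 27
     L  L  W  W  W  W  W  L  L  W  W  W  W  W  L  L  W  W  W  W  W  L  L  W  W  W  W  W
Position 27 is W, so the first player wins.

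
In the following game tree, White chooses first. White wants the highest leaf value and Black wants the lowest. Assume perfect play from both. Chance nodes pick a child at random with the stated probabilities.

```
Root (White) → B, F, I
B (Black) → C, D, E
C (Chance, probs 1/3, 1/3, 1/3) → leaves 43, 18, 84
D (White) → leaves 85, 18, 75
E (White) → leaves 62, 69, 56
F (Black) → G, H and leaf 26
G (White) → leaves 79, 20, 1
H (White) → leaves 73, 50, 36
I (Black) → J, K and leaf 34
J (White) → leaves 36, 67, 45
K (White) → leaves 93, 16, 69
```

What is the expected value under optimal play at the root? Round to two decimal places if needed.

48.33

C (Chance): 1/3·43 + 1/3·18 + 1/3·84 = 48.33
D (White): max(85, 18, 75) = 85
E (White): max(62, 69, 56) = 69
B (Black): min(48.33, 85, 69) = 48.33
G (White): max(79, 20, 1) = 79
H (White): max(73, 50, 36) = 73
F (Black): min(79, 73, 26) = 26
J (White): max(36, 67, 45) = 67
K (White): max(93, 16, 69) = 93
I (Black): min(67, 93, 34) = 34
Root (White): max(48.33, 26, 34) = 48.33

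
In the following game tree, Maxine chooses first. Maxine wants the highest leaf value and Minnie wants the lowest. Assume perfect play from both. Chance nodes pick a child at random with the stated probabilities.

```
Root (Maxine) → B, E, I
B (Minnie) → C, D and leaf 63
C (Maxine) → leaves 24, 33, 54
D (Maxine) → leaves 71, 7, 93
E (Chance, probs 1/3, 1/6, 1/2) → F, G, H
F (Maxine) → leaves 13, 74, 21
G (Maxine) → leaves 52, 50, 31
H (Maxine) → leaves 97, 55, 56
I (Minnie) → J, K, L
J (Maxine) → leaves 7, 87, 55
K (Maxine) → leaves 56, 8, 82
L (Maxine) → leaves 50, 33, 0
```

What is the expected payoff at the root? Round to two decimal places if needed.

C (Maxine): max(24, 33, 54) = 54
D (Maxine): max(71, 7, 93) = 93
B (Minnie): min(54, 93, 63) = 54
F (Maxine): max(13, 74, 21) = 74
G (Maxine): max(52, 50, 31) = 52
H (Maxine): max(97, 55, 56) = 97
E (Chance): 1/3·74 + 1/6·52 + 1/2·97 = 81.83
J (Maxine): max(7, 87, 55) = 87
K (Maxine): max(56, 8, 82) = 82
L (Maxine): max(50, 33, 0) = 50
I (Minnie): min(87, 82, 50) = 50
Root (Maxine): max(54, 81.83, 50) = 81.83

81.83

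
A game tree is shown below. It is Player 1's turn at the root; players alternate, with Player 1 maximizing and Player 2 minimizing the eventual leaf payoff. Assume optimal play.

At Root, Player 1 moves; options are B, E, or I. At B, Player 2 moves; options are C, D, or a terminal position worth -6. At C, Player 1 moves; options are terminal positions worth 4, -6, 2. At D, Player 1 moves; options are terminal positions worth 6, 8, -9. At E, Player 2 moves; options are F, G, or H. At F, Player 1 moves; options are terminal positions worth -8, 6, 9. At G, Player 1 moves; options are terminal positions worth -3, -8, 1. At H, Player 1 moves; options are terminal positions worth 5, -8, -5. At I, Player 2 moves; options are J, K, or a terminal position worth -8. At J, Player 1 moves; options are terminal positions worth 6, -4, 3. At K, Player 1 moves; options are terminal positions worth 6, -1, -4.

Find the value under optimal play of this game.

1

C (Player 1): max(4, -6, 2) = 4
D (Player 1): max(6, 8, -9) = 8
B (Player 2): min(4, 8, -6) = -6
F (Player 1): max(-8, 6, 9) = 9
G (Player 1): max(-3, -8, 1) = 1
H (Player 1): max(5, -8, -5) = 5
E (Player 2): min(9, 1, 5) = 1
J (Player 1): max(6, -4, 3) = 6
K (Player 1): max(6, -1, -4) = 6
I (Player 2): min(6, 6, -8) = -8
Root (Player 1): max(-6, 1, -8) = 1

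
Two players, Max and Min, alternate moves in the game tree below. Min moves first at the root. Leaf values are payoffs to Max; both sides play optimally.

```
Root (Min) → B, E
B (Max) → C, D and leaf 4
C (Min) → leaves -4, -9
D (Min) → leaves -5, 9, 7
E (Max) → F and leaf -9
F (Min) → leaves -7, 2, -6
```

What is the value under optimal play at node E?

-7

F: min(-7, 2, -6) = -7
E: max(-7, -9) = -7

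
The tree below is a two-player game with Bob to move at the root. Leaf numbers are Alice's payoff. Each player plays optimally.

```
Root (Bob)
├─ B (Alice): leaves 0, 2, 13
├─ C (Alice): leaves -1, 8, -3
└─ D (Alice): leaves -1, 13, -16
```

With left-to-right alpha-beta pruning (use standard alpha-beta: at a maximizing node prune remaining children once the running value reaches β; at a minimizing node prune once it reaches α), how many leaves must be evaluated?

B [α=-∞,β=+∞]: v=13
C [α=-∞,β=13]: v=8
D [α=-∞,β=8]: v=13 after child 2 ≥ β → β-cutoff, skip 1
Root [α=-∞,β=+∞]: v=8
Leaves evaluated: 8 of 9.

8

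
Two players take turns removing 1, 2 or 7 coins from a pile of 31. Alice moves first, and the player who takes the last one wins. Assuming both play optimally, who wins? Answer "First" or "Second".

First

W/L table (W = player to move can force a win):
i:   0  1  2  3  4  5  6  7  8  9 10 11 12 13 14 15 16 17 18 19 20 21 22 23 24 25 26 27 28 29 30 31
     L  W  W  L  W  W  L  W  W  L  W  W  L  W  W  L  W  W  L  W  W  L  W  W  L  W  W  L  W  W  L  W
Position 31 is W, so the first player wins.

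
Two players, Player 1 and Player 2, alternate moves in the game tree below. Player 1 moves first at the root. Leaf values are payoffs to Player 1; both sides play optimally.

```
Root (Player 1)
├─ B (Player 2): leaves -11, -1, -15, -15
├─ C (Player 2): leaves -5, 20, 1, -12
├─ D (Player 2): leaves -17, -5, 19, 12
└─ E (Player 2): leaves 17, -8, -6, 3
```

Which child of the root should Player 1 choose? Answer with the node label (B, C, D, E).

E

B (Player 2): min(-11, -1, -15, -15) = -15
C (Player 2): min(-5, 20, 1, -12) = -12
D (Player 2): min(-17, -5, 19, 12) = -17
E (Player 2): min(17, -8, -6, 3) = -8
Root (Player 1): max(-15, -12, -17, -8) = -8
Player 1 picks the child with the highest value: E (value -8).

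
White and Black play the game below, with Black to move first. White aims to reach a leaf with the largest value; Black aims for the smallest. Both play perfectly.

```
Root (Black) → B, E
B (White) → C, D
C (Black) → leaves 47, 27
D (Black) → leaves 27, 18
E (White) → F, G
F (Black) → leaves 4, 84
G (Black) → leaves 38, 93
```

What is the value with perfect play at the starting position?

27

C (Black): min(47, 27) = 27
D (Black): min(27, 18) = 18
B (White): max(27, 18) = 27
F (Black): min(4, 84) = 4
G (Black): min(38, 93) = 38
E (White): max(4, 38) = 38
Root (Black): min(27, 38) = 27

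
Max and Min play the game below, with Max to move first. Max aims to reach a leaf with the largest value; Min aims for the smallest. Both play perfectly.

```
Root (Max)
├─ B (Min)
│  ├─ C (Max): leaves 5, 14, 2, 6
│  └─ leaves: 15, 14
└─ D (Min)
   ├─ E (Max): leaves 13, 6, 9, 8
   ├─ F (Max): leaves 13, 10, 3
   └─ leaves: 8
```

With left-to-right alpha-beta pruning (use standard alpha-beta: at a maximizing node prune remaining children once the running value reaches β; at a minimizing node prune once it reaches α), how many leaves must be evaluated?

C [α=-∞,β=+∞]: v=14
B [α=-∞,β=+∞]: v=14
E [α=14,β=+∞]: v=13
D [α=14,β=+∞]: v=13 after child 1 ≤ α → α-cutoff, skip 2
Root [α=-∞,β=+∞]: v=14
Leaves evaluated: 10 of 14.

10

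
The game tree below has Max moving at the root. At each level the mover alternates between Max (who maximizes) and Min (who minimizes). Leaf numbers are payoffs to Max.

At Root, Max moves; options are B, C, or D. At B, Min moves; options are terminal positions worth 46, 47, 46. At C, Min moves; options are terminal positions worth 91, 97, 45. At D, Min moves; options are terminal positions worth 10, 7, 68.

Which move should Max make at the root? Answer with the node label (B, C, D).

B (Min): min(46, 47, 46) = 46
C (Min): min(91, 97, 45) = 45
D (Min): min(10, 7, 68) = 7
Root (Max): max(46, 45, 7) = 46
Max picks the child with the highest value: B (value 46).

B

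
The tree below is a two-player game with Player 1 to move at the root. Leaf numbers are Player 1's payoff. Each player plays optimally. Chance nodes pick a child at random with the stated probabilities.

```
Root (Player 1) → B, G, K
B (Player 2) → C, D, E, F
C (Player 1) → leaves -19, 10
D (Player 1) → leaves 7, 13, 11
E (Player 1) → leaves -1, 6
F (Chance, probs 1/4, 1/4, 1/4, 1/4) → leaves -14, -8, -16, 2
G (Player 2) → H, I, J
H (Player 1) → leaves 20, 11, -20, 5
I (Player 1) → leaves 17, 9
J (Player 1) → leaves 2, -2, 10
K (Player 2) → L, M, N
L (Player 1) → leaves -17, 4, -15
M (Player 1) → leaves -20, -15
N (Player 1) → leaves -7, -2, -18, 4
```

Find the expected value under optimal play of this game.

10

C (Player 1): max(-19, 10) = 10
D (Player 1): max(7, 13, 11) = 13
E (Player 1): max(-1, 6) = 6
F (Chance): 1/4·-14 + 1/4·-8 + 1/4·-16 + 1/4·2 = -9
B (Player 2): min(10, 13, 6, -9) = -9
H (Player 1): max(20, 11, -20, 5) = 20
I (Player 1): max(17, 9) = 17
J (Player 1): max(2, -2, 10) = 10
G (Player 2): min(20, 17, 10) = 10
L (Player 1): max(-17, 4, -15) = 4
M (Player 1): max(-20, -15) = -15
N (Player 1): max(-7, -2, -18, 4) = 4
K (Player 2): min(4, -15, 4) = -15
Root (Player 1): max(-9, 10, -15) = 10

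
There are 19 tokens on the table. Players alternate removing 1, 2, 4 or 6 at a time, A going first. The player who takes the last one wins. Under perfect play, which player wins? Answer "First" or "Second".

Second

W/L table (W = player to move can force a win):
i:   0  1  2  3  4  5  6  7  8  9 10 11 12 13 14 15 16 17 18 19
     L  W  W  L  W  W  W  W  L  W  W  L  W  W  W  W  L  W  W  L
Position 19 is L, so the second player wins.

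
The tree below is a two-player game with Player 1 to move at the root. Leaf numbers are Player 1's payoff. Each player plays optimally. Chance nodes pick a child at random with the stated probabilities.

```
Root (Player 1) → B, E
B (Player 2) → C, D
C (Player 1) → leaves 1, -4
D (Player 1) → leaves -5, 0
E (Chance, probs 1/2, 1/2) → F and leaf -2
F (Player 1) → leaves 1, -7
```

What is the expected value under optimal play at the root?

C (Player 1): max(1, -4) = 1
D (Player 1): max(-5, 0) = 0
B (Player 2): min(1, 0) = 0
F (Player 1): max(1, -7) = 1
E (Chance): 1/2·1 + 1/2·-2 = -0.5
Root (Player 1): max(0, -0.5) = 0

0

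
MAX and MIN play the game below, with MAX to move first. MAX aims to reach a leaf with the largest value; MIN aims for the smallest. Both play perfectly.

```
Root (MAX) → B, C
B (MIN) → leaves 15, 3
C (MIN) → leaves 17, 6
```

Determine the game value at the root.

B (MIN): min(15, 3) = 3
C (MIN): min(17, 6) = 6
Root (MAX): max(3, 6) = 6

6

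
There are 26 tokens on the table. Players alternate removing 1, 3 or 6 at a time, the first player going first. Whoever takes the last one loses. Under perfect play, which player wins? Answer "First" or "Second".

First

Mark each pile size as W (mover wins) or L (mover loses):
i:   0  1  2  3  4  5  6  7  8  9 10 11 12 13 14 15 16 17 18 19 20 21 22 23 24 25 26
     W  L  W  L  W  L  W  W  W  W  L  W  L  W  L  W  W  W  W  L  W  L  W  L  W  W  W
Position 26 is W, so the first player wins.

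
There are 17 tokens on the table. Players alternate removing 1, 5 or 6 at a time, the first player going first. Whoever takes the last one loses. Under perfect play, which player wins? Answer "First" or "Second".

i:   0  1  2  3  4  5  6  7  8  9 10 11 12 13 14 15 16 17
     W  L  W  L  W  L  W  W  W  W  W  W  L  W  L  W  L  W
Position 17 is W, so the first player wins.

First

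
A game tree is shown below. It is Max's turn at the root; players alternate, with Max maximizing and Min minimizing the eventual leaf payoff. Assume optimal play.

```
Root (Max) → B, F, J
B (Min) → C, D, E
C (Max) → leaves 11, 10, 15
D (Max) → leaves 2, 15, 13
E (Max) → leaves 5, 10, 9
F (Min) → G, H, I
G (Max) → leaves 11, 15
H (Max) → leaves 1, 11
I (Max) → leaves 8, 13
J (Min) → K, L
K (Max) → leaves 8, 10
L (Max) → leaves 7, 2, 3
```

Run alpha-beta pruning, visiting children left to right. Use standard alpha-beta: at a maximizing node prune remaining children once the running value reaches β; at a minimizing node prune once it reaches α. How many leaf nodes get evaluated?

C [α=-∞,β=+∞]: v=15
D [α=-∞,β=15]: v=15 after child 2 ≥ β → β-cutoff, skip 1
E [α=-∞,β=15]: v=10
B [α=-∞,β=+∞]: v=10
G [α=10,β=+∞]: v=15
H [α=10,β=15]: v=11
I [α=10,β=11]: v=13
F [α=10,β=+∞]: v=11
K [α=11,β=+∞]: v=10
J [α=11,β=+∞]: v=10 after child 1 ≤ α → α-cutoff, skip 1
Root [α=-∞,β=+∞]: v=11
Leaves evaluated: 16 of 20.

16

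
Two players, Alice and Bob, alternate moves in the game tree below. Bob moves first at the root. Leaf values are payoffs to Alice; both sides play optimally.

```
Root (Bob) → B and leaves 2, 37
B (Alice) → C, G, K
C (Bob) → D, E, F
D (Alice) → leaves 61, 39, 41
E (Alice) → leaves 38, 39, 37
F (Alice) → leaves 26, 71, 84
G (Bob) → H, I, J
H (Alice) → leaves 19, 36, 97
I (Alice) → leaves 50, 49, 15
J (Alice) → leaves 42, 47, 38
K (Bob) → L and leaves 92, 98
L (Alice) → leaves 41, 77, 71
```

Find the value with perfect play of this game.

D (Alice): max(61, 39, 41) = 61
E (Alice): max(38, 39, 37) = 39
F (Alice): max(26, 71, 84) = 84
C (Bob): min(61, 39, 84) = 39
H (Alice): max(19, 36, 97) = 97
I (Alice): max(50, 49, 15) = 50
J (Alice): max(42, 47, 38) = 47
G (Bob): min(97, 50, 47) = 47
L (Alice): max(41, 77, 71) = 77
K (Bob): min(77, 92, 98) = 77
B (Alice): max(39, 47, 77) = 77
Root (Bob): min(77, 2, 37) = 2

2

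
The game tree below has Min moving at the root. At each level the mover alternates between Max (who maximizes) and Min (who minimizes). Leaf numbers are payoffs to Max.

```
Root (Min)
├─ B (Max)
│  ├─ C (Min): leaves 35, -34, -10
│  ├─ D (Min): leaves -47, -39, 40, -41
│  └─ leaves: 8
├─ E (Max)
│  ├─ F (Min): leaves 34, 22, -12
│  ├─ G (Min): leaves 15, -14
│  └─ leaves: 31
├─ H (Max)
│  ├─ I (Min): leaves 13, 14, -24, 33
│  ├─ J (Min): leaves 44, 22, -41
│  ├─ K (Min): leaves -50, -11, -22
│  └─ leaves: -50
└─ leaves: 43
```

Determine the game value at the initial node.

-24

C (Min): min(35, -34, -10) = -34
D (Min): min(-47, -39, 40, -41) = -47
B (Max): max(-34, -47, 8) = 8
F (Min): min(34, 22, -12) = -12
G (Min): min(15, -14) = -14
E (Max): max(-12, -14, 31) = 31
I (Min): min(13, 14, -24, 33) = -24
J (Min): min(44, 22, -41) = -41
K (Min): min(-50, -11, -22) = -50
H (Max): max(-24, -41, -50, -50) = -24
Root (Min): min(8, 31, -24, 43) = -24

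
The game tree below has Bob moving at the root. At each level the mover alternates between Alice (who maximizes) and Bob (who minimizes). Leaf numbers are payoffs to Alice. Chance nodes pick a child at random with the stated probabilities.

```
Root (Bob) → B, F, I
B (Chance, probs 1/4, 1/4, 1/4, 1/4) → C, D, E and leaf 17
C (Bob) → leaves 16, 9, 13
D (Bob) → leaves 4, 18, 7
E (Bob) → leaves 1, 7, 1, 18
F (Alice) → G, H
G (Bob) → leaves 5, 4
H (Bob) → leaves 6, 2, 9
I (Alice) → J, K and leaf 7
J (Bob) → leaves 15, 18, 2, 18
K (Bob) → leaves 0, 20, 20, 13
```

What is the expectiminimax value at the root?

C (Bob): min(16, 9, 13) = 9
D (Bob): min(4, 18, 7) = 4
E (Bob): min(1, 7, 1, 18) = 1
B (Chance): 1/4·9 + 1/4·4 + 1/4·1 + 1/4·17 = 7.75
G (Bob): min(5, 4) = 4
H (Bob): min(6, 2, 9) = 2
F (Alice): max(4, 2) = 4
J (Bob): min(15, 18, 2, 18) = 2
K (Bob): min(0, 20, 20, 13) = 0
I (Alice): max(2, 0, 7) = 7
Root (Bob): min(7.75, 4, 7) = 4

4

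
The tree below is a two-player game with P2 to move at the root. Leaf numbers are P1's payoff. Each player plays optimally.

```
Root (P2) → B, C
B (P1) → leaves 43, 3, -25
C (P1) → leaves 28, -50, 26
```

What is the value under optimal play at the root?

B (P1): max(43, 3, -25) = 43
C (P1): max(28, -50, 26) = 28
Root (P2): min(43, 28) = 28

28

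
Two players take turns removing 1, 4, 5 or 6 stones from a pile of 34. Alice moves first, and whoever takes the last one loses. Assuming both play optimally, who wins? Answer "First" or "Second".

i:   0  1  2  3  4  5  6  7  8  9 10 11 12 13 14 15 16 17 18 19 20 21 22 23 24 25 26 27 28 29 30 31 32 33 34
     W  L  W  L  W  W  W  W  W  W  L  W  L  W  W  W  W  W  W  L  W  L  W  W  W  W  W  W  L  W  L  W  W  W  W
Position 34 is W, so the first player wins.

First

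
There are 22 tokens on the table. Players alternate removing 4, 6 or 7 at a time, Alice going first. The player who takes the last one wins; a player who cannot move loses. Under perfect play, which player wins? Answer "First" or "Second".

W/L table (W = player to move can force a win):
i:   0  1  2  3  4  5  6  7  8  9 10 11 12 13 14 15 16 17 18 19 20 21 22
     L  L  L  L  W  W  W  W  W  W  W  L  L  L  L  W  W  W  W  W  W  W  L
Position 22 is L, so the second player wins.

Second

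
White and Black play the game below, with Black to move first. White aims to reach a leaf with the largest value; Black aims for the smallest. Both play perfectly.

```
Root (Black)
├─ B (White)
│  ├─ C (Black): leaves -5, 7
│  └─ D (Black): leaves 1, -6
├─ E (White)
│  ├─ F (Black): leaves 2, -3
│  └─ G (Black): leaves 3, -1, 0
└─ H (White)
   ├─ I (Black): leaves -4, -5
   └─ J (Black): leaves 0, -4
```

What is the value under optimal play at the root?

C (Black): min(-5, 7) = -5
D (Black): min(1, -6) = -6
B (White): max(-5, -6) = -5
F (Black): min(2, -3) = -3
G (Black): min(3, -1, 0) = -1
E (White): max(-3, -1) = -1
I (Black): min(-4, -5) = -5
J (Black): min(0, -4) = -4
H (White): max(-5, -4) = -4
Root (Black): min(-5, -1, -4) = -5

-5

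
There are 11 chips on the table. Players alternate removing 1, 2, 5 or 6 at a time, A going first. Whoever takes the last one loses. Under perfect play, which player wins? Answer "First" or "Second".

i:   0  1  2  3  4  5  6  7  8  9 10 11
     W  L  W  W  L  W  W  W  L  W  W  L
Position 11 is L, so the second player wins.

Second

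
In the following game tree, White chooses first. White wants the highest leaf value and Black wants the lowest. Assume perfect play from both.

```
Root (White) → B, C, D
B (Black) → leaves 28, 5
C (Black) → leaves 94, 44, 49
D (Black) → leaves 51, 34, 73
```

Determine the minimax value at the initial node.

B (Black): min(28, 5) = 5
C (Black): min(94, 44, 49) = 44
D (Black): min(51, 34, 73) = 34
Root (White): max(5, 44, 34) = 44

44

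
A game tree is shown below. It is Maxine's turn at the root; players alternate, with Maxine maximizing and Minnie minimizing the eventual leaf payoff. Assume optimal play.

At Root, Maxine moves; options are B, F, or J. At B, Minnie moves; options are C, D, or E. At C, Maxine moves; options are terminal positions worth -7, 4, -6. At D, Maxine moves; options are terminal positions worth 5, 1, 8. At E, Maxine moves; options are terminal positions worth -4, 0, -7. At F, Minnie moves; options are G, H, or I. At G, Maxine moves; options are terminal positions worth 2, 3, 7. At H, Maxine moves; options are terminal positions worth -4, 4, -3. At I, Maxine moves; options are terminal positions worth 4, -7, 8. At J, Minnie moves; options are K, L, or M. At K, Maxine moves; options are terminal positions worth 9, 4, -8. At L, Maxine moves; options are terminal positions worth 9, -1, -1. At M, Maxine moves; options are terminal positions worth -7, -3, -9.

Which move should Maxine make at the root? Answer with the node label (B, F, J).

C (Maxine): max(-7, 4, -6) = 4
D (Maxine): max(5, 1, 8) = 8
E (Maxine): max(-4, 0, -7) = 0
B (Minnie): min(4, 8, 0) = 0
G (Maxine): max(2, 3, 7) = 7
H (Maxine): max(-4, 4, -3) = 4
I (Maxine): max(4, -7, 8) = 8
F (Minnie): min(7, 4, 8) = 4
K (Maxine): max(9, 4, -8) = 9
L (Maxine): max(9, -1, -1) = 9
M (Maxine): max(-7, -3, -9) = -3
J (Minnie): min(9, 9, -3) = -3
Root (Maxine): max(0, 4, -3) = 4
Maxine picks the child with the highest value: F (value 4).

F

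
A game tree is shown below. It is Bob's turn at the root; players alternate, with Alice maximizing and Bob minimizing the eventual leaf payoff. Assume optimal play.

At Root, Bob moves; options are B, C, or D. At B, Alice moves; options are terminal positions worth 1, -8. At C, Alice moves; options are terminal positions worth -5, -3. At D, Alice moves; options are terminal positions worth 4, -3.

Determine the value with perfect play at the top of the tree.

-3

B (Alice): max(1, -8) = 1
C (Alice): max(-5, -3) = -3
D (Alice): max(4, -3) = 4
Root (Bob): min(1, -3, 4) = -3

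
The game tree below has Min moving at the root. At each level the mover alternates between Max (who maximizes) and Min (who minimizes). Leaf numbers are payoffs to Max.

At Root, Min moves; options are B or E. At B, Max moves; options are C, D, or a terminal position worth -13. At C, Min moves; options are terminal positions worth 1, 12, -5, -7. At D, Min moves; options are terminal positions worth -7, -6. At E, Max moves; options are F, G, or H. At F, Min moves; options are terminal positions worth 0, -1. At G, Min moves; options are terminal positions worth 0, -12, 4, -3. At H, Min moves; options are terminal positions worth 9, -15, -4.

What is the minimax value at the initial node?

C (Min): min(1, 12, -5, -7) = -7
D (Min): min(-7, -6) = -7
B (Max): max(-7, -7, -13) = -7
F (Min): min(0, -1) = -1
G (Min): min(0, -12, 4, -3) = -12
H (Min): min(9, -15, -4) = -15
E (Max): max(-1, -12, -15) = -1
Root (Min): min(-7, -1) = -7

-7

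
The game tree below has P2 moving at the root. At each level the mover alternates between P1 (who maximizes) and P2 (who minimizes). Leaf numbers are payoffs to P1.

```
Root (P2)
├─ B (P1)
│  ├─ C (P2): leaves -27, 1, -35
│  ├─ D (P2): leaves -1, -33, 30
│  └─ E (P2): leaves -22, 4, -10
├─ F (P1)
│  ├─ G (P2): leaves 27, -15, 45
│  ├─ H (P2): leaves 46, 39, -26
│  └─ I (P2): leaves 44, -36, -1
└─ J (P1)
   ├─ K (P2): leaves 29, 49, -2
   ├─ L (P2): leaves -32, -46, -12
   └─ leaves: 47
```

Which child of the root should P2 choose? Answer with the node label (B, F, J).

C (P2): min(-27, 1, -35) = -35
D (P2): min(-1, -33, 30) = -33
E (P2): min(-22, 4, -10) = -22
B (P1): max(-35, -33, -22) = -22
G (P2): min(27, -15, 45) = -15
H (P2): min(46, 39, -26) = -26
I (P2): min(44, -36, -1) = -36
F (P1): max(-15, -26, -36) = -15
K (P2): min(29, 49, -2) = -2
L (P2): min(-32, -46, -12) = -46
J (P1): max(-2, -46, 47) = 47
Root (P2): min(-22, -15, 47) = -22
P2 picks the child with the lowest value: B (value -22).

B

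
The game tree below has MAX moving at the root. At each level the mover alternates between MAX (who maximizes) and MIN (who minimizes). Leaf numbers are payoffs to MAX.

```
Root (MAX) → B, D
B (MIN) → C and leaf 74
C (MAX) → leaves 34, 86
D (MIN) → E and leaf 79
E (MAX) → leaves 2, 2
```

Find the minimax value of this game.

74

C (MAX): max(34, 86) = 86
B (MIN): min(86, 74) = 74
E (MAX): max(2, 2) = 2
D (MIN): min(2, 79) = 2
Root (MAX): max(74, 2) = 74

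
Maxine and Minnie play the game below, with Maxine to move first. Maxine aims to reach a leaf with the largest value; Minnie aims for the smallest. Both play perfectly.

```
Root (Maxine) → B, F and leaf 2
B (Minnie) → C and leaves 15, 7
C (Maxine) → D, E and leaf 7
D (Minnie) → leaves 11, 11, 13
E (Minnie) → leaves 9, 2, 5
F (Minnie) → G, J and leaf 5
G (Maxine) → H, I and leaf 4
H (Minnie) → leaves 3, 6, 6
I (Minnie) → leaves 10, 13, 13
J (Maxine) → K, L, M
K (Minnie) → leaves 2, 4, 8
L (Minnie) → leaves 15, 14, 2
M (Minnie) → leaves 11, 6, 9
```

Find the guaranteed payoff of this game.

D (Minnie): min(11, 11, 13) = 11
E (Minnie): min(9, 2, 5) = 2
C (Maxine): max(11, 2, 7) = 11
B (Minnie): min(11, 15, 7) = 7
H (Minnie): min(3, 6, 6) = 3
I (Minnie): min(10, 13, 13) = 10
G (Maxine): max(3, 10, 4) = 10
K (Minnie): min(2, 4, 8) = 2
L (Minnie): min(15, 14, 2) = 2
M (Minnie): min(11, 6, 9) = 6
J (Maxine): max(2, 2, 6) = 6
F (Minnie): min(10, 6, 5) = 5
Root (Maxine): max(7, 5, 2) = 7

7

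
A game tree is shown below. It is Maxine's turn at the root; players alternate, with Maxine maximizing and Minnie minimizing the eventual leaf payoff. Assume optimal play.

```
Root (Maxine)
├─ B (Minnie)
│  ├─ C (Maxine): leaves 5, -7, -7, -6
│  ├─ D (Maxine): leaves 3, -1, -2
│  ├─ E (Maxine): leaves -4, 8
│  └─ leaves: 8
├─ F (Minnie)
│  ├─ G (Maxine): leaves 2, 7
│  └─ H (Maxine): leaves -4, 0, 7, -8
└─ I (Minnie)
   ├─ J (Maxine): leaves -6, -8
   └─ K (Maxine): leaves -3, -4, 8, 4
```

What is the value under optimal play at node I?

J: max(-6, -8) = -6
K: max(-3, -4, 8, 4) = 8
I: min(-6, 8) = -6

-6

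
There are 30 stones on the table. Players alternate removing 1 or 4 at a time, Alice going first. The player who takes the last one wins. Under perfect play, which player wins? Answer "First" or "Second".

Compute winning (W) and losing (L) positions by backward induction:
i:   0  1  2  3  4  5  6  7  8  9 10 11 12 13 14 15 16 17 18 19 20 21 22 23 24 25 26 27 28 29 30
     L  W  L  W  W  L  W  L  W  W  L  W  L  W  W  L  W  L  W  W  L  W  L  W  W  L  W  L  W  W  L
Position 30 is L, so the second player wins.

Second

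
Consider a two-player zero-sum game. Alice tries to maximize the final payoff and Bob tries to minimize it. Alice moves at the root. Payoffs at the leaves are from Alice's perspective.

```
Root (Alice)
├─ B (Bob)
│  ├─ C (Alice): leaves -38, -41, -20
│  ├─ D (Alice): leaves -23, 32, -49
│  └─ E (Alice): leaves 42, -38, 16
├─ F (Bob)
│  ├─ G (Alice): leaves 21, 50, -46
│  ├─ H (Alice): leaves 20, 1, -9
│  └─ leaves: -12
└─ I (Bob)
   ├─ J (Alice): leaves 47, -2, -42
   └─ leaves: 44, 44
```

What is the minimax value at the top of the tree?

44

C (Alice): max(-38, -41, -20) = -20
D (Alice): max(-23, 32, -49) = 32
E (Alice): max(42, -38, 16) = 42
B (Bob): min(-20, 32, 42) = -20
G (Alice): max(21, 50, -46) = 50
H (Alice): max(20, 1, -9) = 20
F (Bob): min(50, 20, -12) = -12
J (Alice): max(47, -2, -42) = 47
I (Bob): min(47, 44, 44) = 44
Root (Alice): max(-20, -12, 44) = 44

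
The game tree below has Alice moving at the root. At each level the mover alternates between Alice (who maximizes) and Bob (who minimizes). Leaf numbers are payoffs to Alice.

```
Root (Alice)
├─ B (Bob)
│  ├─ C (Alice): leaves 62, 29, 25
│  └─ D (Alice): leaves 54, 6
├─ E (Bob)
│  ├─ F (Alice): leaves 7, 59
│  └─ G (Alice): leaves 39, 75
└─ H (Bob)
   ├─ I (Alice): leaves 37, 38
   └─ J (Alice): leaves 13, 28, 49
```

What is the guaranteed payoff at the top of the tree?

59

C (Alice): max(62, 29, 25) = 62
D (Alice): max(54, 6) = 54
B (Bob): min(62, 54) = 54
F (Alice): max(7, 59) = 59
G (Alice): max(39, 75) = 75
E (Bob): min(59, 75) = 59
I (Alice): max(37, 38) = 38
J (Alice): max(13, 28, 49) = 49
H (Bob): min(38, 49) = 38
Root (Alice): max(54, 59, 38) = 59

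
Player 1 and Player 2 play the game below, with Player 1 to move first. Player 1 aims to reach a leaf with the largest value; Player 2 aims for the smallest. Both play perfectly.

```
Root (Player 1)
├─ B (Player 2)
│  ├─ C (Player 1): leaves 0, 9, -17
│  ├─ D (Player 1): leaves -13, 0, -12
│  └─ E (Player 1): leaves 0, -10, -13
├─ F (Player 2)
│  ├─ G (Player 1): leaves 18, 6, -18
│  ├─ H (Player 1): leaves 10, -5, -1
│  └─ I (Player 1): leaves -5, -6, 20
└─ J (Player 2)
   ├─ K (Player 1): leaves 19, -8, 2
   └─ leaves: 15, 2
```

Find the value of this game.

10

C (Player 1): max(0, 9, -17) = 9
D (Player 1): max(-13, 0, -12) = 0
E (Player 1): max(0, -10, -13) = 0
B (Player 2): min(9, 0, 0) = 0
G (Player 1): max(18, 6, -18) = 18
H (Player 1): max(10, -5, -1) = 10
I (Player 1): max(-5, -6, 20) = 20
F (Player 2): min(18, 10, 20) = 10
K (Player 1): max(19, -8, 2) = 19
J (Player 2): min(19, 15, 2) = 2
Root (Player 1): max(0, 10, 2) = 10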